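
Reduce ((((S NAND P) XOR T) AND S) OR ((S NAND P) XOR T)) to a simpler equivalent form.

By absorption (E OR (E AND v) = E):
= ((S NAND P) XOR T)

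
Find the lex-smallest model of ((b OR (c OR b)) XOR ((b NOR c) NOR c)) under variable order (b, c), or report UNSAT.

b=0, c=1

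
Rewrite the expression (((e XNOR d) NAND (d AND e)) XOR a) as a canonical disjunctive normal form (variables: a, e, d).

(NOT a AND NOT e AND NOT d) OR (NOT a AND NOT e AND d) OR (NOT a AND e AND NOT d) OR (a AND e AND d)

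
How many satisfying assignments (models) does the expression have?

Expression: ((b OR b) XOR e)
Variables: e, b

Satisfying assignments: (0,1), (1,0)
Count: 2 out of 4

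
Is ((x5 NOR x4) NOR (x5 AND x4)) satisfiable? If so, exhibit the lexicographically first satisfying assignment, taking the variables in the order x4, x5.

x4=0, x5=1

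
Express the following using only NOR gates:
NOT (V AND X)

(((V NOR V) NOR (X NOR X)) NOR ((V NOR V) NOR (X NOR X)))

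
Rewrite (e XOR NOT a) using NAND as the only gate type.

((e NAND (e NAND (a NAND a))) NAND ((a NAND a) NAND (e NAND (a NAND a))))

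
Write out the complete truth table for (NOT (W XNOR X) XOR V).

X | V | W | Output
------------------
0 | 0 | 0 | 0
0 | 0 | 1 | 1
0 | 1 | 0 | 1
0 | 1 | 1 | 0
1 | 0 | 0 | 1
1 | 0 | 1 | 0
1 | 1 | 0 | 0
1 | 1 | 1 | 1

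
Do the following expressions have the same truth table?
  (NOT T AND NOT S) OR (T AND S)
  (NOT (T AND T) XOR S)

Yes, they are equivalent — the two output columns agree on all 4 assignments:
T | S | Expression 1 | Expression 2
-----------------------------------
0 | 0 | 1 | 1
0 | 1 | 0 | 0
1 | 0 | 0 | 0
1 | 1 | 1 | 1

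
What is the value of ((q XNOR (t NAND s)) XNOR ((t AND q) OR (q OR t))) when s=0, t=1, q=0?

Substituting: ((0 XNOR (1 NAND 0)) XNOR ((1 AND 0) OR (0 OR 1)))
= 0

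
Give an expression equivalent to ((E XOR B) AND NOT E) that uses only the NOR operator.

((((((E NOR B) NOR (E NOR B)) NOR ((E NOR B) NOR (E NOR B))) NOR ((((E NOR E) NOR (B NOR B)) NOR ((E NOR E) NOR (B NOR B))) NOR (((E NOR E) NOR (B NOR B)) NOR ((E NOR E) NOR (B NOR B))))) NOR ((((E NOR B) NOR (E NOR B)) NOR ((E NOR B) NOR (E NOR B))) NOR ((((E NOR E) NOR (B NOR B)) NOR ((E NOR E) NOR (B NOR B))) NOR (((E NOR E) NOR (B NOR B)) NOR ((E NOR E) NOR (B NOR B)))))) NOR ((E NOR E) NOR (E NOR E)))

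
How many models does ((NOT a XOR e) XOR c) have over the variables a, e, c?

Satisfying assignments: (0,0,0), (0,1,1), (1,0,1), (1,1,0)
Count: 4 out of 8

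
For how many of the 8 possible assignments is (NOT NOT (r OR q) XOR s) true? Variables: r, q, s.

Satisfying assignments: (0,0,1), (0,1,0), (1,0,0), (1,1,0)
Count: 4 out of 8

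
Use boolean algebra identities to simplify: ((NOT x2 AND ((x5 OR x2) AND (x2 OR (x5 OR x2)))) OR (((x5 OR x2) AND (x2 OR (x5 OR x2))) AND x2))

By distribution ((E AND v) OR (E AND NOT v) = E) then absorption (E AND (E OR v) = E):
= (x5 OR x2)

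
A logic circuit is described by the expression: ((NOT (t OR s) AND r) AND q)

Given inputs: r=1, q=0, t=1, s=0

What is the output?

Substituting: ((NOT (1 OR 0) AND 1) AND 0)
= 0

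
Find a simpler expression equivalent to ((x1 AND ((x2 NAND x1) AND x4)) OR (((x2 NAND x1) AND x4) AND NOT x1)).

By distribution ((E AND v) OR (E AND NOT v) = E):
= ((x2 NAND x1) AND x4)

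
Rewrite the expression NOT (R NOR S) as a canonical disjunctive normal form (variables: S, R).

(NOT S AND R) OR (S AND NOT R) OR (S AND R)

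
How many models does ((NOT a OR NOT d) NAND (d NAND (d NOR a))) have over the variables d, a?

Satisfying assignments: (1,1)
Count: 1 out of 4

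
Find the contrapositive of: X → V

Contrapositive: NOT V → NOT X
Note: A statement and its contrapositive are logically equivalent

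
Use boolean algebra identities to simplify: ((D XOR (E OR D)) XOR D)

By XOR self-cancellation ((E XOR v) XOR v = E):
= (E OR D)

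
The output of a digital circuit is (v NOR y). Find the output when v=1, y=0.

Substituting: (1 NOR 0)
= 0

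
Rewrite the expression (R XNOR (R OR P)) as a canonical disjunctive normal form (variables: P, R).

(NOT P AND NOT R) OR (NOT P AND R) OR (P AND R)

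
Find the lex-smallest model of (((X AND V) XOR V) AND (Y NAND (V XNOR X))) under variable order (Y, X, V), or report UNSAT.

Y=0, X=0, V=1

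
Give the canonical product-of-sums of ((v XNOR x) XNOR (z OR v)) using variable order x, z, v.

ΠM(0, 1, 3, 6) = (x OR z OR v) AND (x OR z OR NOT v) AND (x OR NOT z OR NOT v) AND (NOT x OR NOT z OR v)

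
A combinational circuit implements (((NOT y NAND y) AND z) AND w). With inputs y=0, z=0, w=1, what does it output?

Substituting: (((NOT 0 NAND 0) AND 0) AND 1)
= 0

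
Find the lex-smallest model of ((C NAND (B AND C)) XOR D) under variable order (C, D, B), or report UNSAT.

C=0, D=0, B=0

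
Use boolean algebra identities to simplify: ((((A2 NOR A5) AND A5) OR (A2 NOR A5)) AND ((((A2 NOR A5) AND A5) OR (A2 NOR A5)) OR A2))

By absorption (E AND (E OR v) = E) then absorption (E OR (E AND v) = E):
= (A2 NOR A5)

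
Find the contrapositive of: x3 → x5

Contrapositive: NOT x5 → NOT x3
Note: A statement and its contrapositive are logically equivalent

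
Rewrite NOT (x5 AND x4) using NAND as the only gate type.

(((x5 NAND x4) NAND (x5 NAND x4)) NAND ((x5 NAND x4) NAND (x5 NAND x4)))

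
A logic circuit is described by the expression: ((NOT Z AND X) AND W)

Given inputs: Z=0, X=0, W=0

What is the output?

Substituting: ((NOT 0 AND 0) AND 0)
= 0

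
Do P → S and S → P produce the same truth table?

No, Converse is not equivalent to original (counterexample: S=0, P=1)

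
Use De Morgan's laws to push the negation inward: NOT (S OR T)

NOT S AND NOT T
De Morgan's: NOT(OR of terms) = AND of negations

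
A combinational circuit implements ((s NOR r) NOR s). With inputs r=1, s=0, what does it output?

Substituting: ((0 NOR 1) NOR 0)
= 1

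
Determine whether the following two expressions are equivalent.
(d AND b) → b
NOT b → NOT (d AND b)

Yes, Contrapositive is always equivalent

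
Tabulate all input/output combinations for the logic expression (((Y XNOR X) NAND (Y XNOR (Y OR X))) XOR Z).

Z | Y | X | Output
------------------
0 | 0 | 0 | 0
0 | 0 | 1 | 1
0 | 1 | 0 | 1
0 | 1 | 1 | 0
1 | 0 | 0 | 1
1 | 0 | 1 | 0
1 | 1 | 0 | 0
1 | 1 | 1 | 1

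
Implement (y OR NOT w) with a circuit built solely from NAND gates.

((y NAND y) NAND ((w NAND w) NAND (w NAND w)))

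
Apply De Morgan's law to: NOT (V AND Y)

NOT V OR NOT Y
De Morgan's: NOT(AND of terms) = OR of negations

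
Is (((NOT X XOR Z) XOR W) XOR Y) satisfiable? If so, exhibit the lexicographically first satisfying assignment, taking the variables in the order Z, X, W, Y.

Z=0, X=0, W=0, Y=0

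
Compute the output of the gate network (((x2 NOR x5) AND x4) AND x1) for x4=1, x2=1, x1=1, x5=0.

Substituting: (((1 NOR 0) AND 1) AND 1)
= 0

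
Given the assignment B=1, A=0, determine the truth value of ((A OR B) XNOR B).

Substituting: ((0 OR 1) XNOR 1)
= 1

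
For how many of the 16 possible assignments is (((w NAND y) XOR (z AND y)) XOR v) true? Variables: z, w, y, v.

Satisfying assignments: (0,0,0,0), (0,0,1,0), (0,1,0,0), (0,1,1,1), (1,0,0,0), (1,0,1,1), (1,1,0,0), (1,1,1,0)
Count: 8 out of 16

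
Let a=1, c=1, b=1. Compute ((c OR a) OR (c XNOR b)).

Substituting: ((1 OR 1) OR (1 XNOR 1))
= 1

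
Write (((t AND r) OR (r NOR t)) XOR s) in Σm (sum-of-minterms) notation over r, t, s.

Σm(0, 3, 5, 6) = (NOT r AND NOT t AND NOT s) OR (NOT r AND t AND s) OR (r AND NOT t AND s) OR (r AND t AND NOT s)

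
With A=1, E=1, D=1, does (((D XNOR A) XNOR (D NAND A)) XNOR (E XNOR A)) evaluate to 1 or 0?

Substituting: (((1 XNOR 1) XNOR (1 NAND 1)) XNOR (1 XNOR 1))
= 0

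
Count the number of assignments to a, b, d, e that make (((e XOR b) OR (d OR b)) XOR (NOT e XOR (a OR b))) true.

Satisfying assignments: (0,0,0,0), (0,0,0,1), (0,0,1,1), (0,1,0,0), (0,1,1,0), (1,0,1,0), (1,1,0,0), (1,1,1,0)
Count: 8 out of 16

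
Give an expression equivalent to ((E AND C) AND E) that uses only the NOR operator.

((((E NOR E) NOR (C NOR C)) NOR ((E NOR E) NOR (C NOR C))) NOR (E NOR E))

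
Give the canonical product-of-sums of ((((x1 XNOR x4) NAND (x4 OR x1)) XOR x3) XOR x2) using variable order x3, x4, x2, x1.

ΠM(2, 3, 5, 6, 8, 9, 12, 15) = (x3 OR x4 OR NOT x2 OR x1) AND (x3 OR x4 OR NOT x2 OR NOT x1) AND (x3 OR NOT x4 OR x2 OR NOT x1) AND (x3 OR NOT x4 OR NOT x2 OR x1) AND (NOT x3 OR x4 OR x2 OR x1) AND (NOT x3 OR x4 OR x2 OR NOT x1) AND (NOT x3 OR NOT x4 OR x2 OR x1) AND (NOT x3 OR NOT x4 OR NOT x2 OR NOT x1)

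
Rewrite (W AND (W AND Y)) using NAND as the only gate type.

((W NAND ((W NAND Y) NAND (W NAND Y))) NAND (W NAND ((W NAND Y) NAND (W NAND Y))))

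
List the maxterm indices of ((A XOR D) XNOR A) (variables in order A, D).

ΠM(1, 3) = (A OR NOT D) AND (NOT A OR NOT D)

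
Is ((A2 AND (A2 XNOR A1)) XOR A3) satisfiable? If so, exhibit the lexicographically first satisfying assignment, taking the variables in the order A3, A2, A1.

A3=0, A2=1, A1=1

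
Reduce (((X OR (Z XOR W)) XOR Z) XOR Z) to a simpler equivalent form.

By XOR self-cancellation ((E XOR v) XOR v = E):
= (X OR (Z XOR W))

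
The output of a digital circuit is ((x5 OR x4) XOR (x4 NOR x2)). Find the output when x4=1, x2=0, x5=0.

Substituting: ((0 OR 1) XOR (1 NOR 0))
= 1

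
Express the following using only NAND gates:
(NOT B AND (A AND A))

(((B NAND B) NAND ((A NAND A) NAND (A NAND A))) NAND ((B NAND B) NAND ((A NAND A) NAND (A NAND A))))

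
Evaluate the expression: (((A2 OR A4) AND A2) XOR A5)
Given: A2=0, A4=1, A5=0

Substituting: (((0 OR 1) AND 0) XOR 0)
= 0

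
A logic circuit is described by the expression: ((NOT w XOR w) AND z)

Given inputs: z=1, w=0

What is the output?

Substituting: ((NOT 0 XOR 0) AND 1)
= 1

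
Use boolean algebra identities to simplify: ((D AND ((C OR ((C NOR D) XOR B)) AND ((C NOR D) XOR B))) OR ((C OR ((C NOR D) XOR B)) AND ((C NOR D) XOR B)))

By absorption (E OR (E AND v) = E) then absorption (E AND (E OR v) = E):
= ((C NOR D) XOR B)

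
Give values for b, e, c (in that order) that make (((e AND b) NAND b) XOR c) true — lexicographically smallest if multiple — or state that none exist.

b=0, e=0, c=0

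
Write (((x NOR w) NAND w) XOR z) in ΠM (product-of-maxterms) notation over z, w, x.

ΠM(4, 5, 6, 7) = (NOT z OR w OR x) AND (NOT z OR w OR NOT x) AND (NOT z OR NOT w OR x) AND (NOT z OR NOT w OR NOT x)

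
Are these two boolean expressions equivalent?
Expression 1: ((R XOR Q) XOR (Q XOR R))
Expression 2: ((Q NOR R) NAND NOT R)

No. Counterexample: with R=0, Q=1, Expression 1 = 0 but Expression 2 = 1.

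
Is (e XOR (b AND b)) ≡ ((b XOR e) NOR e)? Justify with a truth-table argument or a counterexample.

No. Counterexample: with b=0, e=0, Expression 1 = 0 but Expression 2 = 1.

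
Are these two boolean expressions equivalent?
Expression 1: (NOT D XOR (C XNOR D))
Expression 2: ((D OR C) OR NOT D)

No. Counterexample: with D=0, C=0, Expression 1 = 0 but Expression 2 = 1.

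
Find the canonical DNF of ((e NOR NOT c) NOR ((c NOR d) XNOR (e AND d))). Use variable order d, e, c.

(NOT d AND NOT e AND NOT c) OR (NOT d AND e AND NOT c) OR (d AND e AND NOT c) OR (d AND e AND c)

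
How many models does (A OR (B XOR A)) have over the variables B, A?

Satisfying assignments: (0,1), (1,0), (1,1)
Count: 3 out of 4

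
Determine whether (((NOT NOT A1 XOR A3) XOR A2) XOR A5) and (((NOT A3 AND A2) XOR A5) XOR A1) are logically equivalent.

No. Counterexample: with A3=1, A2=0, A5=0, A1=0, Expression 1 = 1 but Expression 2 = 0.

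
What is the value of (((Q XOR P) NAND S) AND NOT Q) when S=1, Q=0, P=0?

Substituting: (((0 XOR 0) NAND 1) AND NOT 0)
= 1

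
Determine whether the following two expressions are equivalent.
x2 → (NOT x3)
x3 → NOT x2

Yes, Contrapositive is always equivalent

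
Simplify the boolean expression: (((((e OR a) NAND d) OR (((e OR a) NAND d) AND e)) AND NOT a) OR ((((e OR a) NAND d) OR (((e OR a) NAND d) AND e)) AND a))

By distribution ((E AND v) OR (E AND NOT v) = E) then absorption (E OR (E AND v) = E):
= ((e OR a) NAND d)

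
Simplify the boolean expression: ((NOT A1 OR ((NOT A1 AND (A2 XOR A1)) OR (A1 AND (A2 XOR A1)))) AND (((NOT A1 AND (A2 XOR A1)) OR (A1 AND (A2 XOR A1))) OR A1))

By distribution ((E OR v) AND (E OR NOT v) = E) then distribution ((E AND v) OR (E AND NOT v) = E):
= (A2 XOR A1)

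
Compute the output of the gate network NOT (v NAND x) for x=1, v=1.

Substituting: NOT (1 NAND 1)
= 1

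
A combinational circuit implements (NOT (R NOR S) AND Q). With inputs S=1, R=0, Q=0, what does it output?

Substituting: (NOT (0 NOR 1) AND 0)
= 0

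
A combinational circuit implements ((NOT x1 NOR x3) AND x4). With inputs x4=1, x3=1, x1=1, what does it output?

Substituting: ((NOT 1 NOR 1) AND 1)
= 0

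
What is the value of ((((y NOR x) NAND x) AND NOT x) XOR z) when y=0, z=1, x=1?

Substituting: ((((0 NOR 1) NAND 1) AND NOT 1) XOR 1)
= 1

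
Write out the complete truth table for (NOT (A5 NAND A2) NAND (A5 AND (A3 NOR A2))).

A2 | A3 | A5 | Output
---------------------
0 | 0 | 0 | 1
0 | 0 | 1 | 1
0 | 1 | 0 | 1
0 | 1 | 1 | 1
1 | 0 | 0 | 1
1 | 0 | 1 | 1
1 | 1 | 0 | 1
1 | 1 | 1 | 1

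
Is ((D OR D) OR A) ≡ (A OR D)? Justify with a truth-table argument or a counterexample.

Yes, they are equivalent — the two output columns agree on all 4 assignments:
A | D | Expression 1 | Expression 2
-----------------------------------
0 | 0 | 0 | 0
0 | 1 | 1 | 1
1 | 0 | 1 | 1
1 | 1 | 1 | 1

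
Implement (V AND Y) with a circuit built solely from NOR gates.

((V NOR V) NOR (Y NOR Y))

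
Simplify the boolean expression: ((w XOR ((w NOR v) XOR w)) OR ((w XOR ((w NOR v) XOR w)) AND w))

By absorption (E OR (E AND v) = E) then XOR self-cancellation ((E XOR v) XOR v = E):
= (w NOR v)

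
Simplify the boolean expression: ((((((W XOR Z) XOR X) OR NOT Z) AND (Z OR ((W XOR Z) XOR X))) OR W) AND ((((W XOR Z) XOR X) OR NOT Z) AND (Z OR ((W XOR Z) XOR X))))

By absorption (E AND (E OR v) = E) then distribution ((E OR v) AND (E OR NOT v) = E):
= ((W XOR Z) XOR X)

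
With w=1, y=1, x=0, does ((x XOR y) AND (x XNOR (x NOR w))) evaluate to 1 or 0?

Substituting: ((0 XOR 1) AND (0 XNOR (0 NOR 1)))
= 1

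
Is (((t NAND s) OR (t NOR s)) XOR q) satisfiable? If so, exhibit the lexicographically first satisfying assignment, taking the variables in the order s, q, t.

s=0, q=0, t=0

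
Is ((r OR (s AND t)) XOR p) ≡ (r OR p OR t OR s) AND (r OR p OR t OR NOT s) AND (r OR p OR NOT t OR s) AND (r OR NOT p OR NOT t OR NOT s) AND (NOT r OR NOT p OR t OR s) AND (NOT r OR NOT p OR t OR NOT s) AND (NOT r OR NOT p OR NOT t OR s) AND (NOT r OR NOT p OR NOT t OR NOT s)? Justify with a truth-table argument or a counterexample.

Yes, they are equivalent — the two output columns agree on all 16 assignments:
r | p | t | s | Expression 1 | Expression 2
-------------------------------------------
0 | 0 | 0 | 0 | 0 | 0
0 | 0 | 0 | 1 | 0 | 0
0 | 0 | 1 | 0 | 0 | 0
0 | 0 | 1 | 1 | 1 | 1
0 | 1 | 0 | 0 | 1 | 1
0 | 1 | 0 | 1 | 1 | 1
0 | 1 | 1 | 0 | 1 | 1
0 | 1 | 1 | 1 | 0 | 0
1 | 0 | 0 | 0 | 1 | 1
1 | 0 | 0 | 1 | 1 | 1
1 | 0 | 1 | 0 | 1 | 1
1 | 0 | 1 | 1 | 1 | 1
1 | 1 | 0 | 0 | 0 | 0
1 | 1 | 0 | 1 | 0 | 0
1 | 1 | 1 | 0 | 0 | 0
1 | 1 | 1 | 1 | 0 | 0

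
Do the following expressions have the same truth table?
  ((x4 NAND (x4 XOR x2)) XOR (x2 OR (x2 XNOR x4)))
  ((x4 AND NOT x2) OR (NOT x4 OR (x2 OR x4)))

No. Counterexample: with x2=0, x4=0, Expression 1 = 0 but Expression 2 = 1.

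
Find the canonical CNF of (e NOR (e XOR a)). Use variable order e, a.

(e OR NOT a) AND (NOT e OR a) AND (NOT e OR NOT a)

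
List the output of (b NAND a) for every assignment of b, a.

b | a | Output
--------------
0 | 0 | 1
0 | 1 | 1
1 | 0 | 1
1 | 1 | 0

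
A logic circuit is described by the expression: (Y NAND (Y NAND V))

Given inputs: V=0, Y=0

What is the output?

Substituting: (0 NAND (0 NAND 0))
= 1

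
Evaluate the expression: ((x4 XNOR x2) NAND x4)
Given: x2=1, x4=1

Substituting: ((1 XNOR 1) NAND 1)
= 0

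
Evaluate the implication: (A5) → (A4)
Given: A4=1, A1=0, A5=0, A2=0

Antecedent (A5) = 0; consequent (A4) = 1.
0 → 1 = 1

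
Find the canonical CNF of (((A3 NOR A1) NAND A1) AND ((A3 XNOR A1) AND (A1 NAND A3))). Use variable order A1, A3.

(A1 OR NOT A3) AND (NOT A1 OR A3) AND (NOT A1 OR NOT A3)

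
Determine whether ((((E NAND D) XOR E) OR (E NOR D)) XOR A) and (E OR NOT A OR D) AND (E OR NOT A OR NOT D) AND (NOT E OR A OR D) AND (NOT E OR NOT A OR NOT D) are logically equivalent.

Yes, they are equivalent — the two output columns agree on all 8 assignments:
E | A | D | Expression 1 | Expression 2
---------------------------------------
0 | 0 | 0 | 1 | 1
0 | 0 | 1 | 1 | 1
0 | 1 | 0 | 0 | 0
0 | 1 | 1 | 0 | 0
1 | 0 | 0 | 0 | 0
1 | 0 | 1 | 1 | 1
1 | 1 | 0 | 1 | 1
1 | 1 | 1 | 0 | 0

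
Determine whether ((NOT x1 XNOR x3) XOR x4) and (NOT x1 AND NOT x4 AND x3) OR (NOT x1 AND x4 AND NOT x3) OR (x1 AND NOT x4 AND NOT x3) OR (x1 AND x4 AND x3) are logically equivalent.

Yes, they are equivalent — the two output columns agree on all 8 assignments:
x1 | x4 | x3 | Expression 1 | Expression 2
------------------------------------------
0 | 0 | 0 | 0 | 0
0 | 0 | 1 | 1 | 1
0 | 1 | 0 | 1 | 1
0 | 1 | 1 | 0 | 0
1 | 0 | 0 | 1 | 1
1 | 0 | 1 | 0 | 0
1 | 1 | 0 | 0 | 0
1 | 1 | 1 | 1 | 1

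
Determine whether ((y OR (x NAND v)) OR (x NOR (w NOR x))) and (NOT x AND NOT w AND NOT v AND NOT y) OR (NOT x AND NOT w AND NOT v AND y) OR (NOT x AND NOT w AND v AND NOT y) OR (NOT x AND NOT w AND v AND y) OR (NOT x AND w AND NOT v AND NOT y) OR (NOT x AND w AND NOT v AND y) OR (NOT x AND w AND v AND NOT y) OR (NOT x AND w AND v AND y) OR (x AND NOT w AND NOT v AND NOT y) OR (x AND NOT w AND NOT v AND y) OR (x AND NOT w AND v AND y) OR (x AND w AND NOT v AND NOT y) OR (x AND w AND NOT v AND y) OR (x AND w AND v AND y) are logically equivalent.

Yes, they are equivalent — the two output columns agree on all 16 assignments:
x | w | v | y | Expression 1 | Expression 2
-------------------------------------------
0 | 0 | 0 | 0 | 1 | 1
0 | 0 | 0 | 1 | 1 | 1
0 | 0 | 1 | 0 | 1 | 1
0 | 0 | 1 | 1 | 1 | 1
0 | 1 | 0 | 0 | 1 | 1
0 | 1 | 0 | 1 | 1 | 1
0 | 1 | 1 | 0 | 1 | 1
0 | 1 | 1 | 1 | 1 | 1
1 | 0 | 0 | 0 | 1 | 1
1 | 0 | 0 | 1 | 1 | 1
1 | 0 | 1 | 0 | 0 | 0
1 | 0 | 1 | 1 | 1 | 1
1 | 1 | 0 | 0 | 1 | 1
1 | 1 | 0 | 1 | 1 | 1
1 | 1 | 1 | 0 | 0 | 0
1 | 1 | 1 | 1 | 1 | 1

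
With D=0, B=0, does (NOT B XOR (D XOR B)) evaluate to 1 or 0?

Substituting: (NOT 0 XOR (0 XOR 0))
= 1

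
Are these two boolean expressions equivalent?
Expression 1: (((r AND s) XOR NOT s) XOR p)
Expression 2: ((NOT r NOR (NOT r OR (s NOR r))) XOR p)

No. Counterexample: with s=0, r=0, p=0, Expression 1 = 1 but Expression 2 = 0.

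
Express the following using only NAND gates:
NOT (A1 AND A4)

(((A1 NAND A4) NAND (A1 NAND A4)) NAND ((A1 NAND A4) NAND (A1 NAND A4)))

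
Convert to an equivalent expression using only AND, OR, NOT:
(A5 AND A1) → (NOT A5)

NOT (A5 AND A1) OR (NOT A5)
(Implication elimination: A → B = NOT A OR B)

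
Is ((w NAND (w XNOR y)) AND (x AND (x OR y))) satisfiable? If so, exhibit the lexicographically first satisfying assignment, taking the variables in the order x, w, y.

x=1, w=0, y=0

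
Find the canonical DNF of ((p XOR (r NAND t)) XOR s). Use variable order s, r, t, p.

(NOT s AND NOT r AND NOT t AND NOT p) OR (NOT s AND NOT r AND t AND NOT p) OR (NOT s AND r AND NOT t AND NOT p) OR (NOT s AND r AND t AND p) OR (s AND NOT r AND NOT t AND p) OR (s AND NOT r AND t AND p) OR (s AND r AND NOT t AND p) OR (s AND r AND t AND NOT p)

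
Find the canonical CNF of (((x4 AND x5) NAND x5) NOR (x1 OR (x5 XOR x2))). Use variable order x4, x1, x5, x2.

(x4 OR x1 OR x5 OR x2) AND (x4 OR x1 OR x5 OR NOT x2) AND (x4 OR x1 OR NOT x5 OR x2) AND (x4 OR x1 OR NOT x5 OR NOT x2) AND (x4 OR NOT x1 OR x5 OR x2) AND (x4 OR NOT x1 OR x5 OR NOT x2) AND (x4 OR NOT x1 OR NOT x5 OR x2) AND (x4 OR NOT x1 OR NOT x5 OR NOT x2) AND (NOT x4 OR x1 OR x5 OR x2) AND (NOT x4 OR x1 OR x5 OR NOT x2) AND (NOT x4 OR x1 OR NOT x5 OR x2) AND (NOT x4 OR NOT x1 OR x5 OR x2) AND (NOT x4 OR NOT x1 OR x5 OR NOT x2) AND (NOT x4 OR NOT x1 OR NOT x5 OR x2) AND (NOT x4 OR NOT x1 OR NOT x5 OR NOT x2)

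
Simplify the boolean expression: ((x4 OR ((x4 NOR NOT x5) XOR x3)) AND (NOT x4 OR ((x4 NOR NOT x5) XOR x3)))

By distribution ((E OR v) AND (E OR NOT v) = E):
= ((x4 NOR NOT x5) XOR x3)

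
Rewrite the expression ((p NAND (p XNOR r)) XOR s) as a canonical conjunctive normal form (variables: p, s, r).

(p OR NOT s OR r) AND (p OR NOT s OR NOT r) AND (NOT p OR s OR NOT r) AND (NOT p OR NOT s OR r)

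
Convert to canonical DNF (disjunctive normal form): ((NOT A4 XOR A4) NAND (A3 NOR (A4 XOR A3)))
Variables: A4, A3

(NOT A4 AND A3) OR (A4 AND NOT A3) OR (A4 AND A3)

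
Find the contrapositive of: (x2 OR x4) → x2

Contrapositive: NOT x2 → NOT (x2 OR x4)
Note: A statement and its contrapositive are logically equivalent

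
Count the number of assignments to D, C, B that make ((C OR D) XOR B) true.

Satisfying assignments: (0,0,1), (0,1,0), (1,0,0), (1,1,0)
Count: 4 out of 8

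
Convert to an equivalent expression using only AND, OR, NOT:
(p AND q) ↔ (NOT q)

((p AND q) AND (NOT q)) OR (NOT (p AND q) AND q)
(Biconditional = both true or both false)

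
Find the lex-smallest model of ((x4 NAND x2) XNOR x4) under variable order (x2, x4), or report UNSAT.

x2=0, x4=1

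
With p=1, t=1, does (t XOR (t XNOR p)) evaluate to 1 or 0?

Substituting: (1 XOR (1 XNOR 1))
= 0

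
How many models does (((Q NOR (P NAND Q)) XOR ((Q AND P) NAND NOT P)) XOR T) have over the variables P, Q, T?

Satisfying assignments: (0,0,0), (0,1,0), (1,0,0), (1,1,0)
Count: 4 out of 8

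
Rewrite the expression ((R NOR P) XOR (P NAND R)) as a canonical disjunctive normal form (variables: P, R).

(NOT P AND R) OR (P AND NOT R)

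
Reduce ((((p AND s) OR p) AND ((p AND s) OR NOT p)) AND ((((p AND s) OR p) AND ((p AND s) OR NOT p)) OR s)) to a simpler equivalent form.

By absorption (E AND (E OR v) = E) then distribution ((E OR v) AND (E OR NOT v) = E):
= (p AND s)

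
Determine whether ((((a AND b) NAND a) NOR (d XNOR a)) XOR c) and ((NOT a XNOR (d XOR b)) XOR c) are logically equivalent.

No. Counterexample: with a=0, c=0, d=0, b=1, Expression 1 = 0 but Expression 2 = 1.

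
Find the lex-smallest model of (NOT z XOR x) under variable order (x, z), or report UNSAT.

x=0, z=0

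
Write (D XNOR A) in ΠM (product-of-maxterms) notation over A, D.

ΠM(1, 2) = (A OR NOT D) AND (NOT A OR D)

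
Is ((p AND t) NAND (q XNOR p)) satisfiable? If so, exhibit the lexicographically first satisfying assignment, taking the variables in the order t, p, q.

t=0, p=0, q=0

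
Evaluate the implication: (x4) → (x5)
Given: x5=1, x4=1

Antecedent (x4) = 1; consequent (x5) = 1.
1 → 1 = 1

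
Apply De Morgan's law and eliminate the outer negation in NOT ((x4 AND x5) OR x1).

NOT (x4 AND x5) AND NOT x1
De Morgan's: NOT(OR of terms) = AND of negations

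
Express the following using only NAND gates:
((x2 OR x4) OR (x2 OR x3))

((((x2 NAND x2) NAND (x4 NAND x4)) NAND ((x2 NAND x2) NAND (x4 NAND x4))) NAND (((x2 NAND x2) NAND (x3 NAND x3)) NAND ((x2 NAND x2) NAND (x3 NAND x3))))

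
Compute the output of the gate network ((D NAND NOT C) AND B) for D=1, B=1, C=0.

Substituting: ((1 NAND NOT 0) AND 1)
= 0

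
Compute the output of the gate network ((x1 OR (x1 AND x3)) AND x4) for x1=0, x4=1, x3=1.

Substituting: ((0 OR (0 AND 1)) AND 1)
= 0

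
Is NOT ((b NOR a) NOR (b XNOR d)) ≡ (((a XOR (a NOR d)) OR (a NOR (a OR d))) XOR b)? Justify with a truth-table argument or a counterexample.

No. Counterexample: with d=1, a=0, b=0, Expression 1 = 1 but Expression 2 = 0.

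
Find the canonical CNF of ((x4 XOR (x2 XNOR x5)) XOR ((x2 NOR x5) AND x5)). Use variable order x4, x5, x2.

(x4 OR x5 OR NOT x2) AND (x4 OR NOT x5 OR x2) AND (NOT x4 OR x5 OR x2) AND (NOT x4 OR NOT x5 OR NOT x2)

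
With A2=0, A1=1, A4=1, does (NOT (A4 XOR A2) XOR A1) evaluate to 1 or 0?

Substituting: (NOT (1 XOR 0) XOR 1)
= 1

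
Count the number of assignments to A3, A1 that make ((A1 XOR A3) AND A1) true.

Satisfying assignments: (0,1)
Count: 1 out of 4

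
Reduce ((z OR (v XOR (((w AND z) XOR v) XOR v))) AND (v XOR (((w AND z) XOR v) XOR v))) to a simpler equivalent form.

By absorption (E AND (E OR v) = E) then XOR self-cancellation ((E XOR v) XOR v = E):
= ((w AND z) XOR v)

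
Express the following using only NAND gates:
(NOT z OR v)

(((z NAND z) NAND (z NAND z)) NAND (v NAND v))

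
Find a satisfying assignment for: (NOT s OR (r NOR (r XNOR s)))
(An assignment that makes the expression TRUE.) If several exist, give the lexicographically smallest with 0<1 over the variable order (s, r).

s=0, r=0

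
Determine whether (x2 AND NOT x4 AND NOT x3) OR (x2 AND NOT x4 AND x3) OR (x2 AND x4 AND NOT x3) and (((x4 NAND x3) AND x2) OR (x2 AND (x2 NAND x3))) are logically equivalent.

Yes, they are equivalent — the two output columns agree on all 8 assignments:
x2 | x4 | x3 | Expression 1 | Expression 2
------------------------------------------
0 | 0 | 0 | 0 | 0
0 | 0 | 1 | 0 | 0
0 | 1 | 0 | 0 | 0
0 | 1 | 1 | 0 | 0
1 | 0 | 0 | 1 | 1
1 | 0 | 1 | 1 | 1
1 | 1 | 0 | 1 | 1
1 | 1 | 1 | 0 | 0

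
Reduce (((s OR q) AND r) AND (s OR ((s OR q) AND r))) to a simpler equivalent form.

By absorption (E AND (E OR v) = E):
= ((s OR q) AND r)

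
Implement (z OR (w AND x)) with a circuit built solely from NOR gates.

((z NOR ((w NOR w) NOR (x NOR x))) NOR (z NOR ((w NOR w) NOR (x NOR x))))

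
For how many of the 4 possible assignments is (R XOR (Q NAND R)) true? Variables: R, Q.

Satisfying assignments: (0,0), (0,1), (1,1)
Count: 3 out of 4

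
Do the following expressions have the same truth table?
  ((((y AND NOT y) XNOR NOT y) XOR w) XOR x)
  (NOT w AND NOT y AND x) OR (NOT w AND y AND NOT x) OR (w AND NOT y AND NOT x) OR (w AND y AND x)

Yes, they are equivalent — the two output columns agree on all 8 assignments:
w | y | x | Expression 1 | Expression 2
---------------------------------------
0 | 0 | 0 | 0 | 0
0 | 0 | 1 | 1 | 1
0 | 1 | 0 | 1 | 1
0 | 1 | 1 | 0 | 0
1 | 0 | 0 | 1 | 1
1 | 0 | 1 | 0 | 0
1 | 1 | 0 | 0 | 0
1 | 1 | 1 | 1 | 1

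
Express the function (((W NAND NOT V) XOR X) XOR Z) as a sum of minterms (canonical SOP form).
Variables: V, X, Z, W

Σm(0, 3, 5, 6, 8, 9, 14, 15) = (NOT V AND NOT X AND NOT Z AND NOT W) OR (NOT V AND NOT X AND Z AND W) OR (NOT V AND X AND NOT Z AND W) OR (NOT V AND X AND Z AND NOT W) OR (V AND NOT X AND NOT Z AND NOT W) OR (V AND NOT X AND NOT Z AND W) OR (V AND X AND Z AND NOT W) OR (V AND X AND Z AND W)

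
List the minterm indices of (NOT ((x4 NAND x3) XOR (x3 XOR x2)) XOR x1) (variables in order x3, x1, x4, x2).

Σm(1, 3, 4, 6, 8, 11, 13, 14) = (NOT x3 AND NOT x1 AND NOT x4 AND x2) OR (NOT x3 AND NOT x1 AND x4 AND x2) OR (NOT x3 AND x1 AND NOT x4 AND NOT x2) OR (NOT x3 AND x1 AND x4 AND NOT x2) OR (x3 AND NOT x1 AND NOT x4 AND NOT x2) OR (x3 AND NOT x1 AND x4 AND x2) OR (x3 AND x1 AND NOT x4 AND x2) OR (x3 AND x1 AND x4 AND NOT x2)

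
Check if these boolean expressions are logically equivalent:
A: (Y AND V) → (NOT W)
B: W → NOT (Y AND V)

Yes, Contrapositive is always equivalent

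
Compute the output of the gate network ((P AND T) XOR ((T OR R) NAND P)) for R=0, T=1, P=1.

Substituting: ((1 AND 1) XOR ((1 OR 0) NAND 1))
= 1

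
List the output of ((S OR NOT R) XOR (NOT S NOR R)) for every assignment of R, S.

R | S | Output
--------------
0 | 0 | 1
0 | 1 | 0
1 | 0 | 0
1 | 1 | 1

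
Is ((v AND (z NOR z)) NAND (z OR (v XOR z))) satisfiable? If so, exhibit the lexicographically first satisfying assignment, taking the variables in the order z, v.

z=0, v=0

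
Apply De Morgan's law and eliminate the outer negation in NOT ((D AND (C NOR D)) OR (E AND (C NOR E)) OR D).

NOT (D AND (C NOR D)) AND NOT (E AND (C NOR E)) AND NOT D
De Morgan's: NOT(OR of terms) = AND of negations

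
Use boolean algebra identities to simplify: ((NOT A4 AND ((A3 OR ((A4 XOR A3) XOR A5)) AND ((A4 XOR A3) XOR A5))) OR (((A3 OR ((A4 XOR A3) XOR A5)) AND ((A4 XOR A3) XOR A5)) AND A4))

By distribution ((E AND v) OR (E AND NOT v) = E) then absorption (E AND (E OR v) = E):
= ((A4 XOR A3) XOR A5)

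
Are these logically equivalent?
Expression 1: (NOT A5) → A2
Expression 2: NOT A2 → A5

Yes, Contrapositive is always equivalent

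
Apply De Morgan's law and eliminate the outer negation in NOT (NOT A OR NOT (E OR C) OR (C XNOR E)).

A AND (E OR C) AND NOT (C XNOR E)
De Morgan's: NOT(OR of terms) = AND of negations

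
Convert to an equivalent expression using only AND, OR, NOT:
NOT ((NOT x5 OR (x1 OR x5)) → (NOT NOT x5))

(NOT x5 OR (x1 OR x5)) AND NOT x5
(Negated implication: NOT(A → B) = A AND NOT B)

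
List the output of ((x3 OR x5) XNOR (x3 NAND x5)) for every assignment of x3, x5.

x3 | x5 | Output
----------------
0 | 0 | 0
0 | 1 | 1
1 | 0 | 1
1 | 1 | 0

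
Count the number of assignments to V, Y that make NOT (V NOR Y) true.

Satisfying assignments: (0,1), (1,0), (1,1)
Count: 3 out of 4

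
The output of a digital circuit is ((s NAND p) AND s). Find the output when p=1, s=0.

Substituting: ((0 NAND 1) AND 0)
= 0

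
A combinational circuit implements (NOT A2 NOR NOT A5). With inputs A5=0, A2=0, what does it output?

Substituting: (NOT 0 NOR NOT 0)
= 0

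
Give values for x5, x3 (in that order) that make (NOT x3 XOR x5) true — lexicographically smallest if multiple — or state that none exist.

x5=0, x3=0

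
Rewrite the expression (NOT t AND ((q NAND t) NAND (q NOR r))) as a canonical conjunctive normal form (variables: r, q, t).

(r OR q OR t) AND (r OR q OR NOT t) AND (r OR NOT q OR NOT t) AND (NOT r OR q OR NOT t) AND (NOT r OR NOT q OR NOT t)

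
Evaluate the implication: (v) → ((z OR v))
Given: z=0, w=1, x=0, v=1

Antecedent (v) = 1; consequent ((z OR v)) = 1.
1 → 1 = 1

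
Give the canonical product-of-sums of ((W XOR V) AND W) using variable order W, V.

ΠM(0, 1, 3) = (W OR V) AND (W OR NOT V) AND (NOT W OR NOT V)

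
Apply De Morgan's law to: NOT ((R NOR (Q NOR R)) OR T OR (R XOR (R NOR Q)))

NOT (R NOR (Q NOR R)) AND NOT T AND NOT (R XOR (R NOR Q))
De Morgan's: NOT(OR of terms) = AND of negations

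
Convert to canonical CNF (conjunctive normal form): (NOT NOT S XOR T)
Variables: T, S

(T OR S) AND (NOT T OR NOT S)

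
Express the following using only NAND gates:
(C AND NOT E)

((C NAND (E NAND E)) NAND (C NAND (E NAND E)))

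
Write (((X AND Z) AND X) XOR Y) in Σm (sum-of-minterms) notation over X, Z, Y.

Σm(1, 3, 5, 6) = (NOT X AND NOT Z AND Y) OR (NOT X AND Z AND Y) OR (X AND NOT Z AND Y) OR (X AND Z AND NOT Y)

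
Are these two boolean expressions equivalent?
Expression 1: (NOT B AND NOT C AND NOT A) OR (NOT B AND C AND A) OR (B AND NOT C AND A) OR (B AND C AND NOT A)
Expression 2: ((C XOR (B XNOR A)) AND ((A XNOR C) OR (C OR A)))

Yes, they are equivalent — the two output columns agree on all 8 assignments:
B | C | A | Expression 1 | Expression 2
---------------------------------------
0 | 0 | 0 | 1 | 1
0 | 0 | 1 | 0 | 0
0 | 1 | 0 | 0 | 0
0 | 1 | 1 | 1 | 1
1 | 0 | 0 | 0 | 0
1 | 0 | 1 | 1 | 1
1 | 1 | 0 | 1 | 1
1 | 1 | 1 | 0 | 0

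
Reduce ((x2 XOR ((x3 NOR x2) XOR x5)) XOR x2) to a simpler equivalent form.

By XOR self-cancellation ((E XOR v) XOR v = E):
= ((x3 NOR x2) XOR x5)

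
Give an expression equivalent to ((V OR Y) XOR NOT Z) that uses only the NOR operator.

((((((V NOR Y) NOR (V NOR Y)) NOR (Z NOR Z)) NOR (((V NOR Y) NOR (V NOR Y)) NOR (Z NOR Z))) NOR ((((V NOR Y) NOR (V NOR Y)) NOR (Z NOR Z)) NOR (((V NOR Y) NOR (V NOR Y)) NOR (Z NOR Z)))) NOR ((((((V NOR Y) NOR (V NOR Y)) NOR ((V NOR Y) NOR (V NOR Y))) NOR ((Z NOR Z) NOR (Z NOR Z))) NOR ((((V NOR Y) NOR (V NOR Y)) NOR ((V NOR Y) NOR (V NOR Y))) NOR ((Z NOR Z) NOR (Z NOR Z)))) NOR (((((V NOR Y) NOR (V NOR Y)) NOR ((V NOR Y) NOR (V NOR Y))) NOR ((Z NOR Z) NOR (Z NOR Z))) NOR ((((V NOR Y) NOR (V NOR Y)) NOR ((V NOR Y) NOR (V NOR Y))) NOR ((Z NOR Z) NOR (Z NOR Z))))))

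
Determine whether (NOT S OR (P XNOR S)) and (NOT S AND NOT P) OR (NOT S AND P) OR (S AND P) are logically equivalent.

Yes, they are equivalent — the two output columns agree on all 4 assignments:
S | P | Expression 1 | Expression 2
-----------------------------------
0 | 0 | 1 | 1
0 | 1 | 1 | 1
1 | 0 | 0 | 0
1 | 1 | 1 | 1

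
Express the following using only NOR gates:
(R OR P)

((R NOR P) NOR (R NOR P))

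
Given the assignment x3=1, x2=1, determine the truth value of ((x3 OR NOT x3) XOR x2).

Substituting: ((1 OR NOT 1) XOR 1)
= 0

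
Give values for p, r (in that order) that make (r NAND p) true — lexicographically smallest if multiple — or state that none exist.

p=0, r=0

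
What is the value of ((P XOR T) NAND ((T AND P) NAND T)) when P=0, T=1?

Substituting: ((0 XOR 1) NAND ((1 AND 0) NAND 1))
= 0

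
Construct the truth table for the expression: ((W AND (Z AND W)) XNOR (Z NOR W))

Z | W | Output
--------------
0 | 0 | 0
0 | 1 | 1
1 | 0 | 1
1 | 1 | 0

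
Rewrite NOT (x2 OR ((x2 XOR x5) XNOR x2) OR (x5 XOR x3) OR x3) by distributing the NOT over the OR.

NOT x2 AND NOT ((x2 XOR x5) XNOR x2) AND NOT (x5 XOR x3) AND NOT x3
De Morgan's: NOT(OR of terms) = AND of negations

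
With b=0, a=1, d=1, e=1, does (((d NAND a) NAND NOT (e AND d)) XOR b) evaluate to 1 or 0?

Substituting: (((1 NAND 1) NAND NOT (1 AND 1)) XOR 0)
= 1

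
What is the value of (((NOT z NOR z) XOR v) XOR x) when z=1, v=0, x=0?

Substituting: (((NOT 1 NOR 1) XOR 0) XOR 0)
= 0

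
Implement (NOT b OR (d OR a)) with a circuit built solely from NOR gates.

(((b NOR b) NOR ((d NOR a) NOR (d NOR a))) NOR ((b NOR b) NOR ((d NOR a) NOR (d NOR a))))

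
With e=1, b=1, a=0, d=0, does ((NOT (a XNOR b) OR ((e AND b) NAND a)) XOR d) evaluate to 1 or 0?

Substituting: ((NOT (0 XNOR 1) OR ((1 AND 1) NAND 0)) XOR 0)
= 1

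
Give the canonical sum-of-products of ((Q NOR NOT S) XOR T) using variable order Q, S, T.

Σm(1, 2, 5, 7) = (NOT Q AND NOT S AND T) OR (NOT Q AND S AND NOT T) OR (Q AND NOT S AND T) OR (Q AND S AND T)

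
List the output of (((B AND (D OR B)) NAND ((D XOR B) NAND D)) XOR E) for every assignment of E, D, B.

E | D | B | Output
------------------
0 | 0 | 0 | 1
0 | 0 | 1 | 0
0 | 1 | 0 | 1
0 | 1 | 1 | 0
1 | 0 | 0 | 0
1 | 0 | 1 | 1
1 | 1 | 0 | 0
1 | 1 | 1 | 1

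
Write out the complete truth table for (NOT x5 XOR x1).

x5 | x1 | Output
----------------
0 | 0 | 1
0 | 1 | 0
1 | 0 | 0
1 | 1 | 1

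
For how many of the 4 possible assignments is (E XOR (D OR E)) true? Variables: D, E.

Satisfying assignments: (1,0)
Count: 1 out of 4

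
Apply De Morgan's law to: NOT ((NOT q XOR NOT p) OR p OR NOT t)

NOT (NOT q XOR NOT p) AND NOT p AND t
De Morgan's: NOT(OR of terms) = AND of negations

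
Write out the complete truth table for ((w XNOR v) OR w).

v | w | Output
--------------
0 | 0 | 1
0 | 1 | 1
1 | 0 | 0
1 | 1 | 1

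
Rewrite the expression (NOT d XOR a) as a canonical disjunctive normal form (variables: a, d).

(NOT a AND NOT d) OR (a AND d)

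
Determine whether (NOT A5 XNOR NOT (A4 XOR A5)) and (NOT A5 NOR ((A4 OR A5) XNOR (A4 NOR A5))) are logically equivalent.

No. Counterexample: with A4=0, A5=0, Expression 1 = 1 but Expression 2 = 0.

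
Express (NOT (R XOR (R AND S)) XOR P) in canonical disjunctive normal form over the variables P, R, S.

(NOT P AND NOT R AND NOT S) OR (NOT P AND NOT R AND S) OR (NOT P AND R AND S) OR (P AND R AND NOT S)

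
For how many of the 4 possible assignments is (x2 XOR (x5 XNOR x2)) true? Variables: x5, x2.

Satisfying assignments: (0,0), (0,1)
Count: 2 out of 4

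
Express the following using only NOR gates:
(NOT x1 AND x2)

(((x1 NOR x1) NOR (x1 NOR x1)) NOR (x2 NOR x2))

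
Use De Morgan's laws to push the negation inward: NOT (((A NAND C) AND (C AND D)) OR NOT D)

NOT ((A NAND C) AND (C AND D)) AND D
De Morgan's: NOT(OR of terms) = AND of negations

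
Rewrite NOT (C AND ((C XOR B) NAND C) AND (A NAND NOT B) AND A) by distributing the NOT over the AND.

NOT C OR NOT ((C XOR B) NAND C) OR NOT (A NAND NOT B) OR NOT A
De Morgan's: NOT(AND of terms) = OR of negations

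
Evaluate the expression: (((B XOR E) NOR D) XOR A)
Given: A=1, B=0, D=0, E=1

Substituting: (((0 XOR 1) NOR 0) XOR 1)
= 1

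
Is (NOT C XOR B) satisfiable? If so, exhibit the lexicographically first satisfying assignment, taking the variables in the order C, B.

C=0, B=0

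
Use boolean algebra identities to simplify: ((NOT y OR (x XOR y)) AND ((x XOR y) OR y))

By distribution ((E OR v) AND (E OR NOT v) = E):
= (x XOR y)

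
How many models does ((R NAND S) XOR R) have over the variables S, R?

Satisfying assignments: (0,0), (1,0), (1,1)
Count: 3 out of 4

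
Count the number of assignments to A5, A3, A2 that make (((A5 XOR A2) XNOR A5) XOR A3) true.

Satisfying assignments: (0,0,0), (0,1,1), (1,0,0), (1,1,1)
Count: 4 out of 8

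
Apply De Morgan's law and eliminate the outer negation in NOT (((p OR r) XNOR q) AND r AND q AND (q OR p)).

NOT ((p OR r) XNOR q) OR NOT r OR NOT q OR NOT (q OR p)
De Morgan's: NOT(AND of terms) = OR of negations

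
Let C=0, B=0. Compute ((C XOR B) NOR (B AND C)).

Substituting: ((0 XOR 0) NOR (0 AND 0))
= 1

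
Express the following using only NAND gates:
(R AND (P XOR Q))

((R NAND ((P NAND (P NAND Q)) NAND (Q NAND (P NAND Q)))) NAND (R NAND ((P NAND (P NAND Q)) NAND (Q NAND (P NAND Q)))))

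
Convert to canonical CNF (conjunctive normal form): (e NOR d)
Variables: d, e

(d OR NOT e) AND (NOT d OR e) AND (NOT d OR NOT e)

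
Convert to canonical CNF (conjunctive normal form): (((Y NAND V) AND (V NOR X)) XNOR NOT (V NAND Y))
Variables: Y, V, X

(Y OR V OR X) AND (NOT Y OR V OR X) AND (NOT Y OR NOT V OR X) AND (NOT Y OR NOT V OR NOT X)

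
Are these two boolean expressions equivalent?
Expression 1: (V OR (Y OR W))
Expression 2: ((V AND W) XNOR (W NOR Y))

No. Counterexample: with V=1, Y=0, W=0, Expression 1 = 1 but Expression 2 = 0.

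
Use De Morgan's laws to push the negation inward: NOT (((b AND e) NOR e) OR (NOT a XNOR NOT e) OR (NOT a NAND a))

NOT ((b AND e) NOR e) AND NOT (NOT a XNOR NOT e) AND NOT (NOT a NAND a)
De Morgan's: NOT(OR of terms) = AND of negations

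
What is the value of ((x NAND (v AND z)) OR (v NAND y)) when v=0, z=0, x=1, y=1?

Substituting: ((1 NAND (0 AND 0)) OR (0 NAND 1))
= 1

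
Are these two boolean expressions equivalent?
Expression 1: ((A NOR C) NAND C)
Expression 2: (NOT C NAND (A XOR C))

No. Counterexample: with C=0, A=1, Expression 1 = 1 but Expression 2 = 0.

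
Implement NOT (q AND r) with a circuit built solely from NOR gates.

(((q NOR q) NOR (r NOR r)) NOR ((q NOR q) NOR (r NOR r)))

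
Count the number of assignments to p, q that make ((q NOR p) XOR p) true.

Satisfying assignments: (0,0), (1,0), (1,1)
Count: 3 out of 4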